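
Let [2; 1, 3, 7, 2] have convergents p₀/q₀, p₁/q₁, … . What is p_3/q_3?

80/29

Using pₖ = aₖpₖ₋₁ + pₖ₋₂, qₖ = aₖqₖ₋₁ + qₖ₋₂ (with p₋₁=1, p₋₂=0, q₋₁=0, q₋₂=1):
  k=0: a=2, p=2, q=1
  k=1: a=1, p=3, q=1
  k=2: a=3, p=11, q=4
  k=3: a=7, p=80, q=29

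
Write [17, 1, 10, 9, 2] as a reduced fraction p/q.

3779/211

Fold from the inside: start with 2/1.
  9 + 1/2 = 19/2
  10 + 2/19 = 192/19
  1 + 19/192 = 211/192
  17 + 192/211 = 3779/211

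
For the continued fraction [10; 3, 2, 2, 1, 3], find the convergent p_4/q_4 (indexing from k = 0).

247/24

Using pₖ = aₖpₖ₋₁ + pₖ₋₂, qₖ = aₖqₖ₋₁ + qₖ₋₂ (with p₋₁=1, p₋₂=0, q₋₁=0, q₋₂=1):
  k=0: a=10, p=10, q=1
  k=1: a=3, p=31, q=3
  k=2: a=2, p=72, q=7
  k=3: a=2, p=175, q=17
  k=4: a=1, p=247, q=24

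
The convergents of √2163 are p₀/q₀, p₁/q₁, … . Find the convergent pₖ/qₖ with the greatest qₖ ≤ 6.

√2163 = [46; 1, 1, 30, 1, 1, 92, …] (period length 6).
Convergents:
  p_0/q_0 = 46/1
  p_1/q_1 = 47/1
  p_2/q_2 = 93/2
  p_3/q_3 = 2837/61
q_2 = 2 ≤ 6 < 61 = q_3, so the answer is 93/2.

93/2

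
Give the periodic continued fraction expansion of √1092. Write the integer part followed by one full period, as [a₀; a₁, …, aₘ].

[33; 22, 66]

a₀ = ⌊√1092⌋ = 33.
With m₀=0, d₀=1 and mₖ₊₁ = dₖaₖ − mₖ, dₖ₊₁ = (n − mₖ₊₁²)/dₖ, aₖ₊₁ = ⌊(a₀+mₖ₊₁)/dₖ₊₁⌋:
  k=1: m=33, d=3, a=22
  k=2: m=33, d=1, a=66
d=1 and a=2a₀=66 at k=2, so the next step gives (m, d) = (33, 3) again — its k=1 value — and the period has length 2.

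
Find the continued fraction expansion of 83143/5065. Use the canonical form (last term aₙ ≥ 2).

[16; 2, 2, 2, 4, 3, 14, 2]

83143 = 16·5065 + 2103
5065 = 2·2103 + 859
2103 = 2·859 + 385
859 = 2·385 + 89
385 = 4·89 + 29
89 = 3·29 + 2
29 = 14·2 + 1
2 = 2·1 + 0  (stop)
So 83143/5065 = [16; 2, 2, 2, 4, 3, 14, 2].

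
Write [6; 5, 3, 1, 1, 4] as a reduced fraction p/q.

Using pₖ = aₖpₖ₋₁ + pₖ₋₂ and qₖ = aₖqₖ₋₁ + qₖ₋₂:
  k=0: a=6, p=6, q=1
  k=1: a=5, p=31, q=5
  k=2: a=3, p=99, q=16
  k=3: a=1, p=130, q=21
  k=4: a=1, p=229, q=37
  k=5: a=4, p=1046, q=169

1046/169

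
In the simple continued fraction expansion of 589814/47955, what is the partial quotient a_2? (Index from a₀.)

2

589814 = 12·47955 + 14354   →  a_0 = 12
47955 = 3·14354 + 4893   →  a_1 = 3
14354 = 2·4893 + 4568   →  a_2 = 2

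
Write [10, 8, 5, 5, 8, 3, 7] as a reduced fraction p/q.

403678/39881

Fold from the inside: start with 7/1.
  3 + 1/7 = 22/7
  8 + 7/22 = 183/22
  5 + 22/183 = 937/183
  5 + 183/937 = 4868/937
  8 + 937/4868 = 39881/4868
  10 + 4868/39881 = 403678/39881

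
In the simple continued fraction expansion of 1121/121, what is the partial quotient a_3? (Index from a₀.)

3

1121 = 9·121 + 32   →  a_0 = 9
121 = 3·32 + 25   →  a_1 = 3
32 = 1·25 + 7   →  a_2 = 1
25 = 3·7 + 4   →  a_3 = 3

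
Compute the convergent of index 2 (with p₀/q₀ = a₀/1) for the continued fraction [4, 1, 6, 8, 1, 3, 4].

34/7

Using pₖ = aₖpₖ₋₁ + pₖ₋₂, qₖ = aₖqₖ₋₁ + qₖ₋₂ (with p₋₁=1, p₋₂=0, q₋₁=0, q₋₂=1):
  k=0: a=4, p=4, q=1
  k=1: a=1, p=5, q=1
  k=2: a=6, p=34, q=7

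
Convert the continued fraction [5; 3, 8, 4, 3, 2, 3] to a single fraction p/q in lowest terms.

14083/2647

Using pₖ = aₖpₖ₋₁ + pₖ₋₂ and qₖ = aₖqₖ₋₁ + qₖ₋₂:
  k=0: a=5, p=5, q=1
  k=1: a=3, p=16, q=3
  k=2: a=8, p=133, q=25
  k=3: a=4, p=548, q=103
  k=4: a=3, p=1777, q=334
  k=5: a=2, p=4102, q=771
  k=6: a=3, p=14083, q=2647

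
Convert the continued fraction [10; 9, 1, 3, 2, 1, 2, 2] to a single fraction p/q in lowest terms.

8193/811

Fold from the inside: start with 2/1.
  2 + 1/2 = 5/2
  1 + 2/5 = 7/5
  2 + 5/7 = 19/7
  3 + 7/19 = 64/19
  1 + 19/64 = 83/64
  9 + 64/83 = 811/83
  10 + 83/811 = 8193/811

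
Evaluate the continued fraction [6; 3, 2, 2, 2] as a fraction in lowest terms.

Using pₖ = aₖpₖ₋₁ + pₖ₋₂ and qₖ = aₖqₖ₋₁ + qₖ₋₂:
  k=0: a=6, p=6, q=1
  k=1: a=3, p=19, q=3
  k=2: a=2, p=44, q=7
  k=3: a=2, p=107, q=17
  k=4: a=2, p=258, q=41

258/41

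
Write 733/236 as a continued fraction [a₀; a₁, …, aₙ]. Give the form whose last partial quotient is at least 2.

733 = 3*236 + 25
236 = 9*25 + 11
25 = 2*11 + 3
11 = 3*3 + 2
3 = 1*2 + 1
2 = 2*1 + 0  (stop)
So 733/236 = [3; 9, 2, 3, 1, 2].

[3; 9, 2, 3, 1, 2]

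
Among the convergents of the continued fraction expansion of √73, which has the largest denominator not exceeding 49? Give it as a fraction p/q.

94/11

√73 = [8; 1, 1, 5, 5, 1, 1, 16, …] (period length 7).
Convergents:
  p_0/q_0 = 8/1
  p_1/q_1 = 9/1
  p_2/q_2 = 17/2
  p_3/q_3 = 94/11
  p_4/q_4 = 487/57
q_3 = 11 ≤ 49 < 57 = q_4, so the answer is 94/11.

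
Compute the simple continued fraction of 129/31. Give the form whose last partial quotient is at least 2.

129 = 4×31 + 5
31 = 6×5 + 1
5 = 5×1 + 0  (stop)
So 129/31 = [4; 6, 5].

[4; 6, 5]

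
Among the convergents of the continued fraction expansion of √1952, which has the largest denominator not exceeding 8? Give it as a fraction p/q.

√1952 = [44; 5, 1, 1, 21, 1, 1, 5, 88, …] (period length 8).
Convergents:
  p_0/q_0 = 44/1
  p_1/q_1 = 221/5
  p_2/q_2 = 265/6
  p_3/q_3 = 486/11
q_2 = 6 ≤ 8 < 11 = q_3, so the answer is 265/6.

265/6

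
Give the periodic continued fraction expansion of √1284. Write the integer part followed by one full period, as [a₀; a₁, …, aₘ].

a₀ = ⌊√1284⌋ = 35.
With m₀=0, d₀=1 and mₖ₊₁ = dₖaₖ − mₖ, dₖ₊₁ = (n − mₖ₊₁²)/dₖ, aₖ₊₁ = ⌊(a₀+mₖ₊₁)/dₖ₊₁⌋:
  k=1: m=35, d=59, a=1
  k=2: m=24, d=12, a=4
  k=3: m=24, d=59, a=1
  k=4: m=35, d=1, a=70
d=1 and a=2a₀=70 at k=4, so the next step gives (m, d) = (35, 59) again — its k=1 value — and the period has length 4.

[35; 1, 4, 1, 70]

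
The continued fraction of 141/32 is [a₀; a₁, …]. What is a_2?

2

141 = 4·32 + 13   →  a_0 = 4
32 = 2·13 + 6   →  a_1 = 2
13 = 2·6 + 1   →  a_2 = 2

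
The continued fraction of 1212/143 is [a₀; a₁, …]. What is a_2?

9

1212 = 8·143 + 68   →  a_0 = 8
143 = 2·68 + 7   →  a_1 = 2
68 = 9·7 + 5   →  a_2 = 9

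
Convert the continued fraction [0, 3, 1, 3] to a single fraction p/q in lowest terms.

Fold from the inside: start with 3/1.
  1 + 1/3 = 4/3
  3 + 3/4 = 15/4
  0 + 4/15 = 4/15

4/15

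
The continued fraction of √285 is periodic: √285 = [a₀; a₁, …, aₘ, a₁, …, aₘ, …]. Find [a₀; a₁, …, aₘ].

a₀ = ⌊√285⌋ = 16.

[16; 1, 7, 2, 7, 1, 32]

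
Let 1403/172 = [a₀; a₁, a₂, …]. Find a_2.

1403 = 8·172 + 27   →  a_0 = 8
172 = 6·27 + 10   →  a_1 = 6
27 = 2·10 + 7   →  a_2 = 2

2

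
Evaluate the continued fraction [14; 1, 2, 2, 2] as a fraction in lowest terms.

250/17

Using pₖ = aₖpₖ₋₁ + pₖ₋₂ and qₖ = aₖqₖ₋₁ + qₖ₋₂:
  k=0: a=14, p=14, q=1
  k=1: a=1, p=15, q=1
  k=2: a=2, p=44, q=3
  k=3: a=2, p=103, q=7
  k=4: a=2, p=250, q=17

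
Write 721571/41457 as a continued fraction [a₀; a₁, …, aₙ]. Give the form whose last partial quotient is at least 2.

[17; 2, 2, 7, 6, 18, 10]

721571 = 17·41457 + 16802
41457 = 2·16802 + 7853
16802 = 2·7853 + 1096
7853 = 7·1096 + 181
1096 = 6·181 + 10
181 = 18·10 + 1
10 = 10·1 + 0  (stop)
So 721571/41457 = [17; 2, 2, 7, 6, 18, 10].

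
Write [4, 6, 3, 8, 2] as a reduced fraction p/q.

Using pₖ = aₖpₖ₋₁ + pₖ₋₂ and qₖ = aₖqₖ₋₁ + qₖ₋₂:
  k=0: a=4, p=4, q=1
  k=1: a=6, p=25, q=6
  k=2: a=3, p=79, q=19
  k=3: a=8, p=657, q=158
  k=4: a=2, p=1393, q=335

1393/335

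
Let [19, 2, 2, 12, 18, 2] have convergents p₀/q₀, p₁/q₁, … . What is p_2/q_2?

Using pₖ = aₖpₖ₋₁ + pₖ₋₂, qₖ = aₖqₖ₋₁ + qₖ₋₂ (with p₋₁=1, p₋₂=0, q₋₁=0, q₋₂=1):
  k=0: a=19, p=19, q=1
  k=1: a=2, p=39, q=2
  k=2: a=2, p=97, q=5

97/5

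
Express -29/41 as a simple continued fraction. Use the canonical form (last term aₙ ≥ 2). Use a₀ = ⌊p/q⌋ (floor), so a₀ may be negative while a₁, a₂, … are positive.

[-1; 3, 2, 2, 2]

-29 = -1×41 + 12
41 = 3×12 + 5
12 = 2×5 + 2
5 = 2×2 + 1
2 = 2×1 + 0  (stop)
So -29/41 = [-1; 3, 2, 2, 2].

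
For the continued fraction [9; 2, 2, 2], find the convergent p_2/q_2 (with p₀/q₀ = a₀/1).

47/5

Using pₖ = aₖpₖ₋₁ + pₖ₋₂, qₖ = aₖqₖ₋₁ + qₖ₋₂ (with p₋₁=1, p₋₂=0, q₋₁=0, q₋₂=1):
  k=0: a=9, p=9, q=1
  k=1: a=2, p=19, q=2
  k=2: a=2, p=47, q=5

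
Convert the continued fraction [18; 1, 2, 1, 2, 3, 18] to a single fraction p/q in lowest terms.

Using pₖ = aₖpₖ₋₁ + pₖ₋₂ and qₖ = aₖqₖ₋₁ + qₖ₋₂:
  k=0: a=18, p=18, q=1
  k=1: a=1, p=19, q=1
  k=2: a=2, p=56, q=3
  k=3: a=1, p=75, q=4
  k=4: a=2, p=206, q=11
  k=5: a=3, p=693, q=37
  k=6: a=18, p=12680, q=677

12680/677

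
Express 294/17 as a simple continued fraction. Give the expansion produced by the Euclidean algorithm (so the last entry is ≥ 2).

294 = 17·17 + 5
17 = 3·5 + 2
5 = 2·2 + 1
2 = 2·1 + 0  (stop)
So 294/17 = [17; 3, 2, 2].

[17; 3, 2, 2]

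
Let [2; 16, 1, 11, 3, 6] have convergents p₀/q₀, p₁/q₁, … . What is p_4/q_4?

Using pₖ = aₖpₖ₋₁ + pₖ₋₂, qₖ = aₖqₖ₋₁ + qₖ₋₂ (with p₋₁=1, p₋₂=0, q₋₁=0, q₋₂=1):
  k=0: a=2, p=2, q=1
  k=1: a=16, p=33, q=16
  k=2: a=1, p=35, q=17
  k=3: a=11, p=418, q=203
  k=4: a=3, p=1289, q=626

1289/626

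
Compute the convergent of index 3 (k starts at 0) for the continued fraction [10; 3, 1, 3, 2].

154/15

Using pₖ = aₖpₖ₋₁ + pₖ₋₂, qₖ = aₖqₖ₋₁ + qₖ₋₂ (with p₋₁=1, p₋₂=0, q₋₁=0, q₋₂=1):
  k=0: a=10, p=10, q=1
  k=1: a=3, p=31, q=3
  k=2: a=1, p=41, q=4
  k=3: a=3, p=154, q=15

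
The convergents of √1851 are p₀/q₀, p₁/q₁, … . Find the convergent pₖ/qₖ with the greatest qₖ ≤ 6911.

√1851 = [43; 43, 86, …] (period length 2).
Convergents:
  p_0/q_0 = 43/1
  p_1/q_1 = 1850/43
  p_2/q_2 = 159143/3699
  p_3/q_3 = 6844999/159100
q_2 = 3699 ≤ 6911 < 159100 = q_3, so the answer is 159143/3699.

159143/3699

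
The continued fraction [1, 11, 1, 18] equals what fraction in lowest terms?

246/227

Using pₖ = aₖpₖ₋₁ + pₖ₋₂ and qₖ = aₖqₖ₋₁ + qₖ₋₂:
  k=0: a=1, p=1, q=1
  k=1: a=11, p=12, q=11
  k=2: a=1, p=13, q=12
  k=3: a=18, p=246, q=227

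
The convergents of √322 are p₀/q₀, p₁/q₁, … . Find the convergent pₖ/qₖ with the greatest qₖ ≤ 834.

√322 = [17; 1, 16, 1, 34, …] (period length 4).
Convergents:
  p_0/q_0 = 17/1
  p_1/q_1 = 18/1
  p_2/q_2 = 305/17
  p_3/q_3 = 323/18
  p_4/q_4 = 11287/629
  p_5/q_5 = 11610/647
  p_6/q_6 = 197047/10981
q_5 = 647 ≤ 834 < 10981 = q_6, so the answer is 11610/647.

11610/647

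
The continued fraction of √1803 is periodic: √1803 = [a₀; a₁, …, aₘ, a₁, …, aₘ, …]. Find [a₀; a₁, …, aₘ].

[42; 2, 6, 28, 6, 2, 84]

a₀ = ⌊√1803⌋ = 42.
With m₀=0, d₀=1 and mₖ₊₁ = dₖaₖ − mₖ, dₖ₊₁ = (n − mₖ₊₁²)/dₖ, aₖ₊₁ = ⌊(a₀+mₖ₊₁)/dₖ₊₁⌋:
  k=1: m=42, d=39, a=2
  k=2: m=36, d=13, a=6
  k=3: m=42, d=3, a=28
  k=4: m=42, d=13, a=6
  k=5: m=36, d=39, a=2
  k=6: m=42, d=1, a=84
d=1 and a=2a₀=84 at k=6, so the next step gives (m, d) = (42, 39) again — its k=1 value — and the period has length 6.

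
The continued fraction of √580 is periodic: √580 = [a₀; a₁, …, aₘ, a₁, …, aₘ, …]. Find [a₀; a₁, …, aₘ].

[24; 12, 48]

a₀ = ⌊√580⌋ = 24.
With m₀=0, d₀=1 and mₖ₊₁ = dₖaₖ − mₖ, dₖ₊₁ = (n − mₖ₊₁²)/dₖ, aₖ₊₁ = ⌊(a₀+mₖ₊₁)/dₖ₊₁⌋:
  k=1: m=24, d=4, a=12
  k=2: m=24, d=1, a=48
d=1 and a=2a₀=48 at k=2, so the next step gives (m, d) = (24, 4) again — its k=1 value — and the period has length 2.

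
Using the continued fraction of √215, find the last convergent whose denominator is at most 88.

√215 = [14; 1, 1, 1, 28, …] (period length 4).
Convergents:
  p_0/q_0 = 14/1
  p_1/q_1 = 15/1
  p_2/q_2 = 29/2
  p_3/q_3 = 44/3
  p_4/q_4 = 1261/86
  p_5/q_5 = 1305/89
q_4 = 86 ≤ 88 < 89 = q_5, so the answer is 1261/86.

1261/86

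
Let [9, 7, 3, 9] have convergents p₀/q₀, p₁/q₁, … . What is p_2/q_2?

Using pₖ = aₖpₖ₋₁ + pₖ₋₂, qₖ = aₖqₖ₋₁ + qₖ₋₂ (with p₋₁=1, p₋₂=0, q₋₁=0, q₋₂=1):
  k=0: a=9, p=9, q=1
  k=1: a=7, p=64, q=7
  k=2: a=3, p=201, q=22

201/22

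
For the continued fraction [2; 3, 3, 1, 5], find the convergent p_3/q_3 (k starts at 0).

30/13

Using pₖ = aₖpₖ₋₁ + pₖ₋₂, qₖ = aₖqₖ₋₁ + qₖ₋₂ (with p₋₁=1, p₋₂=0, q₋₁=0, q₋₂=1):
  k=0: a=2, p=2, q=1
  k=1: a=3, p=7, q=3
  k=2: a=3, p=23, q=10
  k=3: a=1, p=30, q=13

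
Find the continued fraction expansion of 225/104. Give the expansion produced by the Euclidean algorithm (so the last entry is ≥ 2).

225 = 2*104 + 17
104 = 6*17 + 2
17 = 8*2 + 1
2 = 2*1 + 0  (stop)
So 225/104 = [2; 6, 8, 2].

[2; 6, 8, 2]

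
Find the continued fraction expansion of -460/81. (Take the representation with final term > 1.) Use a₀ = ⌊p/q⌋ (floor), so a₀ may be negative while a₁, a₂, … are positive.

-460 = -6*81 + 26
81 = 3*26 + 3
26 = 8*3 + 2
3 = 1*2 + 1
2 = 2*1 + 0  (stop)
So -460/81 = [-6; 3, 8, 1, 2].

[-6; 3, 8, 1, 2]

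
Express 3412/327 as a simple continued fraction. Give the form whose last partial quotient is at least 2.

3412 = 10×327 + 142
327 = 2×142 + 43
142 = 3×43 + 13
43 = 3×13 + 4
13 = 3×4 + 1
4 = 4×1 + 0  (stop)
So 3412/327 = [10; 2, 3, 3, 3, 4].

[10; 2, 3, 3, 3, 4]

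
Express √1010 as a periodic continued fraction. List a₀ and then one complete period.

[31; 1, 3, 1, 1, 3, 1, 62]

a₀ = ⌊√1010⌋ = 31.
With m₀=0, d₀=1 and mₖ₊₁ = dₖaₖ − mₖ, dₖ₊₁ = (n − mₖ₊₁²)/dₖ, aₖ₊₁ = ⌊(a₀+mₖ₊₁)/dₖ₊₁⌋:
  k=1: m=31, d=49, a=1
  k=2: m=18, d=14, a=3
  k=3: m=24, d=31, a=1
  k=4: m=7, d=31, a=1
  k=5: m=24, d=14, a=3
  k=6: m=18, d=49, a=1
  k=7: m=31, d=1, a=62
d=1 and a=2a₀=62 at k=7, so the next step gives (m, d) = (31, 49) again — its k=1 value — and the period has length 7.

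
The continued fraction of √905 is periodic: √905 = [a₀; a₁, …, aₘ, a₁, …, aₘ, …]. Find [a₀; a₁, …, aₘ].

[30; 12, 60]

a₀ = ⌊√905⌋ = 30.
With m₀=0, d₀=1 and mₖ₊₁ = dₖaₖ − mₖ, dₖ₊₁ = (n − mₖ₊₁²)/dₖ, aₖ₊₁ = ⌊(a₀+mₖ₊₁)/dₖ₊₁⌋:
  k=1: m=30, d=5, a=12
  k=2: m=30, d=1, a=60
d=1 and a=2a₀=60 at k=2, so the next step gives (m, d) = (30, 5) again — its k=1 value — and the period has length 2.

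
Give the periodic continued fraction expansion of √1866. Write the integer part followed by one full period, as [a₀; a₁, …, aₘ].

a₀ = ⌊√1866⌋ = 43.
With m₀=0, d₀=1 and mₖ₊₁ = dₖaₖ − mₖ, dₖ₊₁ = (n − mₖ₊₁²)/dₖ, aₖ₊₁ = ⌊(a₀+mₖ₊₁)/dₖ₊₁⌋:
  k=1: m=43, d=17, a=5
  k=2: m=42, d=6, a=14
  k=3: m=42, d=17, a=5
  k=4: m=43, d=1, a=86
d=1 and a=2a₀=86 at k=4, so the next step gives (m, d) = (43, 17) again — its k=1 value — and the period has length 4.

[43; 5, 14, 5, 86]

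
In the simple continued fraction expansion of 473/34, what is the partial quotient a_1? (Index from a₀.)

1

473 = 13·34 + 31   →  a_0 = 13
34 = 1·31 + 3   →  a_1 = 1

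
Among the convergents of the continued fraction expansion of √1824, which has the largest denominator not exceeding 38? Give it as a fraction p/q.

1025/24

√1824 = [42; 1, 2, 2, 2, 1, 84, …] (period length 6).
Convergents:
  p_0/q_0 = 42/1
  p_1/q_1 = 43/1
  p_2/q_2 = 128/3
  p_3/q_3 = 299/7
  p_4/q_4 = 726/17
  p_5/q_5 = 1025/24
  p_6/q_6 = 86826/2033
q_5 = 24 ≤ 38 < 2033 = q_6, so the answer is 1025/24.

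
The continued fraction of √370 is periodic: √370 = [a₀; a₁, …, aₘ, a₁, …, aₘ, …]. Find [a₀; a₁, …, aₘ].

[19; 4, 4, 38]

a₀ = ⌊√370⌋ = 19.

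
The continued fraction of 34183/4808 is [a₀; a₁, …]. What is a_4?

3

34183 = 7·4808 + 527   →  a_0 = 7
4808 = 9·527 + 65   →  a_1 = 9
527 = 8·65 + 7   →  a_2 = 8
65 = 9·7 + 2   →  a_3 = 9
7 = 3·2 + 1   →  a_4 = 3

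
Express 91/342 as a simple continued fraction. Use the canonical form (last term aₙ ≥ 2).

[0; 3, 1, 3, 7, 3]

91 = 0*342 + 91
342 = 3*91 + 69
91 = 1*69 + 22
69 = 3*22 + 3
22 = 7*3 + 1
3 = 3*1 + 0  (stop)
So 91/342 = [0; 3, 1, 3, 7, 3].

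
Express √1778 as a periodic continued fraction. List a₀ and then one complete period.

a₀ = ⌊√1778⌋ = 42.
With m₀=0, d₀=1 and mₖ₊₁ = dₖaₖ − mₖ, dₖ₊₁ = (n − mₖ₊₁²)/dₖ, aₖ₊₁ = ⌊(a₀+mₖ₊₁)/dₖ₊₁⌋:
  k=1: m=42, d=14, a=6
  k=2: m=42, d=1, a=84
d=1 and a=2a₀=84 at k=2, so the next step gives (m, d) = (42, 14) again — its k=1 value — and the period has length 2.

[42; 6, 84]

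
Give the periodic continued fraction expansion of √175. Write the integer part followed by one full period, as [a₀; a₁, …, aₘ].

a₀ = ⌊√175⌋ = 13.
With m₀=0, d₀=1 and mₖ₊₁ = dₖaₖ − mₖ, dₖ₊₁ = (n − mₖ₊₁²)/dₖ, aₖ₊₁ = ⌊(a₀+mₖ₊₁)/dₖ₊₁⌋:
  k=1: m=13, d=6, a=4
  k=2: m=11, d=9, a=2
  k=3: m=7, d=14, a=1
  k=4: m=7, d=9, a=2
  k=5: m=11, d=6, a=4
  k=6: m=13, d=1, a=26
d=1 and a=2a₀=26 at k=6, so the next step gives (m, d) = (13, 6) again — its k=1 value — and the period has length 6.

[13; 4, 2, 1, 2, 4, 26]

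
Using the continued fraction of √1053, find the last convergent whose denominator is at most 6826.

√1053 = [32; 2, 4, 2, 64, …] (period length 4).
Convergents:
  p_0/q_0 = 32/1
  p_1/q_1 = 65/2
  p_2/q_2 = 292/9
  p_3/q_3 = 649/20
  p_4/q_4 = 41828/1289
  p_5/q_5 = 84305/2598
  p_6/q_6 = 379048/11681
q_5 = 2598 ≤ 6826 < 11681 = q_6, so the answer is 84305/2598.

84305/2598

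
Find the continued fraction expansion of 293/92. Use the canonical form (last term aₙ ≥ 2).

[3; 5, 2, 2, 3]

293 = 3×92 + 17
92 = 5×17 + 7
17 = 2×7 + 3
7 = 2×3 + 1
3 = 3×1 + 0  (stop)
So 293/92 = [3; 5, 2, 2, 3].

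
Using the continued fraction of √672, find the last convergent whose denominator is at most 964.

17498/675

√672 = [25; 1, 11, 1, 50, …] (period length 4).
Convergents:
  p_0/q_0 = 25/1
  p_1/q_1 = 26/1
  p_2/q_2 = 311/12
  p_3/q_3 = 337/13
  p_4/q_4 = 17161/662
  p_5/q_5 = 17498/675
  p_6/q_6 = 209639/8087
q_5 = 675 ≤ 964 < 8087 = q_6, so the answer is 17498/675.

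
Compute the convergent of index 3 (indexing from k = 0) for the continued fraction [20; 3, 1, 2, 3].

223/11

Using pₖ = aₖpₖ₋₁ + pₖ₋₂, qₖ = aₖqₖ₋₁ + qₖ₋₂ (with p₋₁=1, p₋₂=0, q₋₁=0, q₋₂=1):
  k=0: a=20, p=20, q=1
  k=1: a=3, p=61, q=3
  k=2: a=1, p=81, q=4
  k=3: a=2, p=223, q=11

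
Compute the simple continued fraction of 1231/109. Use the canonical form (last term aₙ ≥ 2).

[11; 3, 2, 2, 6]

1231 = 11*109 + 32
109 = 3*32 + 13
32 = 2*13 + 6
13 = 2*6 + 1
6 = 6*1 + 0  (stop)
So 1231/109 = [11; 3, 2, 2, 6].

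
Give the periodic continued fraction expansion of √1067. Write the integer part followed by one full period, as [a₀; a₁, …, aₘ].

[32; 1, 1, 1, 64]

a₀ = ⌊√1067⌋ = 32.
With m₀=0, d₀=1 and mₖ₊₁ = dₖaₖ − mₖ, dₖ₊₁ = (n − mₖ₊₁²)/dₖ, aₖ₊₁ = ⌊(a₀+mₖ₊₁)/dₖ₊₁⌋:
  k=1: m=32, d=43, a=1
  k=2: m=11, d=22, a=1
  k=3: m=11, d=43, a=1
  k=4: m=32, d=1, a=64
d=1 and a=2a₀=64 at k=4, so the next step gives (m, d) = (32, 43) again — its k=1 value — and the period has length 4.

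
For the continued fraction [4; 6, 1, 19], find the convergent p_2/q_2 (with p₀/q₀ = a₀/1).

Using pₖ = aₖpₖ₋₁ + pₖ₋₂, qₖ = aₖqₖ₋₁ + qₖ₋₂ (with p₋₁=1, p₋₂=0, q₋₁=0, q₋₂=1):
  k=0: a=4, p=4, q=1
  k=1: a=6, p=25, q=6
  k=2: a=1, p=29, q=7

29/7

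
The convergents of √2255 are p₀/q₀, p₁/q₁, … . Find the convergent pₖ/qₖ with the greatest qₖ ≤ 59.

√2255 = [47; 2, 18, 2, 94, …] (period length 4).
Convergents:
  p_0/q_0 = 47/1
  p_1/q_1 = 95/2
  p_2/q_2 = 1757/37
  p_3/q_3 = 3609/76
q_2 = 37 ≤ 59 < 76 = q_3, so the answer is 1757/37.

1757/37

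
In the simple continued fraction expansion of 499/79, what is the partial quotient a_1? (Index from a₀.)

499 = 6·79 + 25   →  a_0 = 6
79 = 3·25 + 4   →  a_1 = 3

3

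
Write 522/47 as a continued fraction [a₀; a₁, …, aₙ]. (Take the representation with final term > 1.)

[11; 9, 2, 2]

522 = 11·47 + 5
47 = 9·5 + 2
5 = 2·2 + 1
2 = 2·1 + 0  (stop)
So 522/47 = [11; 9, 2, 2].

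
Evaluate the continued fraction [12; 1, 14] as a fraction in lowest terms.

Using pₖ = aₖpₖ₋₁ + pₖ₋₂ and qₖ = aₖqₖ₋₁ + qₖ₋₂:
  k=0: a=12, p=12, q=1
  k=1: a=1, p=13, q=1
  k=2: a=14, p=194, q=15

194/15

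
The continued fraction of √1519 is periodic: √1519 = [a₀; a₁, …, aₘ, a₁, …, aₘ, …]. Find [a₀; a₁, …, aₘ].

a₀ = ⌊√1519⌋ = 38.
With m₀=0, d₀=1 and mₖ₊₁ = dₖaₖ − mₖ, dₖ₊₁ = (n − mₖ₊₁²)/dₖ, aₖ₊₁ = ⌊(a₀+mₖ₊₁)/dₖ₊₁⌋:
  k=1: m=38, d=75, a=1
  k=2: m=37, d=2, a=37
  k=3: m=37, d=75, a=1
  k=4: m=38, d=1, a=76
d=1 and a=2a₀=76 at k=4, so the next step gives (m, d) = (38, 75) again — its k=1 value — and the period has length 4.

[38; 1, 37, 1, 76]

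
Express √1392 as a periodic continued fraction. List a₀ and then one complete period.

a₀ = ⌊√1392⌋ = 37.
With m₀=0, d₀=1 and mₖ₊₁ = dₖaₖ − mₖ, dₖ₊₁ = (n − mₖ₊₁²)/dₖ, aₖ₊₁ = ⌊(a₀+mₖ₊₁)/dₖ₊₁⌋:
  k=1: m=37, d=23, a=3
  k=2: m=32, d=16, a=4
  k=3: m=32, d=23, a=3
  k=4: m=37, d=1, a=74
d=1 and a=2a₀=74 at k=4, so the next step gives (m, d) = (37, 23) again — its k=1 value — and the period has length 4.

[37; 3, 4, 3, 74]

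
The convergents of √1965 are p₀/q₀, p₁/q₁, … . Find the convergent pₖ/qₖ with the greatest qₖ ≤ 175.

2970/67

√1965 = [44; 3, 21, 1, 4, 1, 21, 3, 88, …] (period length 8).
Convergents:
  p_0/q_0 = 44/1
  p_1/q_1 = 133/3
  p_2/q_2 = 2837/64
  p_3/q_3 = 2970/67
  p_4/q_4 = 14717/332
q_3 = 67 ≤ 175 < 332 = q_4, so the answer is 2970/67.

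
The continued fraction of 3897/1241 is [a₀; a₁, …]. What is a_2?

7

3897 = 3·1241 + 174   →  a_0 = 3
1241 = 7·174 + 23   →  a_1 = 7
174 = 7·23 + 13   →  a_2 = 7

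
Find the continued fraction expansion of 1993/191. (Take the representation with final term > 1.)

1993 = 10·191 + 83
191 = 2·83 + 25
83 = 3·25 + 8
25 = 3·8 + 1
8 = 8·1 + 0  (stop)
So 1993/191 = [10; 2, 3, 3, 8].

[10; 2, 3, 3, 8]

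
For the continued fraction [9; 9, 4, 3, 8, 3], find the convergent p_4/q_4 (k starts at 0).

Using pₖ = aₖpₖ₋₁ + pₖ₋₂, qₖ = aₖqₖ₋₁ + qₖ₋₂ (with p₋₁=1, p₋₂=0, q₋₁=0, q₋₂=1):
  k=0: a=9, p=9, q=1
  k=1: a=9, p=82, q=9
  k=2: a=4, p=337, q=37
  k=3: a=3, p=1093, q=120
  k=4: a=8, p=9081, q=997

9081/997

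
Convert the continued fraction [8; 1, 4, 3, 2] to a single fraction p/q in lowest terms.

Fold from the inside: start with 2/1.
  3 + 1/2 = 7/2
  4 + 2/7 = 30/7
  1 + 7/30 = 37/30
  8 + 30/37 = 326/37

326/37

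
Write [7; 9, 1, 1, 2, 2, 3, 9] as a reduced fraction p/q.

Fold from the inside: start with 9/1.
  3 + 1/9 = 28/9
  2 + 9/28 = 65/28
  2 + 28/65 = 158/65
  1 + 65/158 = 223/158
  1 + 158/223 = 381/223
  9 + 223/381 = 3652/381
  7 + 381/3652 = 25945/3652

25945/3652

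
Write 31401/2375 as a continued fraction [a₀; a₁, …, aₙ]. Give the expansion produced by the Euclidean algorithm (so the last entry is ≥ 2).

[13; 4, 1, 1, 15, 1, 15]

31401 = 13*2375 + 526
2375 = 4*526 + 271
526 = 1*271 + 255
271 = 1*255 + 16
255 = 15*16 + 15
16 = 1*15 + 1
15 = 15*1 + 0  (stop)
So 31401/2375 = [13; 4, 1, 1, 15, 1, 15].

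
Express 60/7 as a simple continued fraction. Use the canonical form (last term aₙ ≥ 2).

[8; 1, 1, 3]

60 = 8×7 + 4
7 = 1×4 + 3
4 = 1×3 + 1
3 = 3×1 + 0  (stop)
So 60/7 = [8; 1, 1, 3].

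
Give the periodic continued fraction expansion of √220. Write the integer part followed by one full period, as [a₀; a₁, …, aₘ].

[14; 1, 4, 1, 28]

a₀ = ⌊√220⌋ = 14.
With m₀=0, d₀=1 and mₖ₊₁ = dₖaₖ − mₖ, dₖ₊₁ = (n − mₖ₊₁²)/dₖ, aₖ₊₁ = ⌊(a₀+mₖ₊₁)/dₖ₊₁⌋:
  k=1: m=14, d=24, a=1
  k=2: m=10, d=5, a=4
  k=3: m=10, d=24, a=1
  k=4: m=14, d=1, a=28
d=1 and a=2a₀=28 at k=4, so the next step gives (m, d) = (14, 24) again — its k=1 value — and the period has length 4.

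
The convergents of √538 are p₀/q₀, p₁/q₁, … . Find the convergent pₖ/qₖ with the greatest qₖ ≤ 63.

951/41

√538 = [23; 5, 7, 1, 1, 7, 5, 46, …] (period length 7).
Convergents:
  p_0/q_0 = 23/1
  p_1/q_1 = 116/5
  p_2/q_2 = 835/36
  p_3/q_3 = 951/41
  p_4/q_4 = 1786/77
q_3 = 41 ≤ 63 < 77 = q_4, so the answer is 951/41.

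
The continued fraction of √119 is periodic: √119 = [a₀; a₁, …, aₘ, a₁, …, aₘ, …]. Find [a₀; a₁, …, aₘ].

[10; 1, 9, 1, 20]

a₀ = ⌊√119⌋ = 10.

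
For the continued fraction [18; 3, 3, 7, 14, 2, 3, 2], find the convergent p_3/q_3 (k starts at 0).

1336/73

Using pₖ = aₖpₖ₋₁ + pₖ₋₂, qₖ = aₖqₖ₋₁ + qₖ₋₂ (with p₋₁=1, p₋₂=0, q₋₁=0, q₋₂=1):
  k=0: a=18, p=18, q=1
  k=1: a=3, p=55, q=3
  k=2: a=3, p=183, q=10
  k=3: a=7, p=1336, q=73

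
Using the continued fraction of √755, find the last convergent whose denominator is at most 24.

577/21

√755 = [27; 2, 10, 2, 54, …] (period length 4).
Convergents:
  p_0/q_0 = 27/1
  p_1/q_1 = 55/2
  p_2/q_2 = 577/21
  p_3/q_3 = 1209/44
q_2 = 21 ≤ 24 < 44 = q_3, so the answer is 577/21.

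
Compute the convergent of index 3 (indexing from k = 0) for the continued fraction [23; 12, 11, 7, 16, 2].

21767/943

Using pₖ = aₖpₖ₋₁ + pₖ₋₂, qₖ = aₖqₖ₋₁ + qₖ₋₂ (with p₋₁=1, p₋₂=0, q₋₁=0, q₋₂=1):
  k=0: a=23, p=23, q=1
  k=1: a=12, p=277, q=12
  k=2: a=11, p=3070, q=133
  k=3: a=7, p=21767, q=943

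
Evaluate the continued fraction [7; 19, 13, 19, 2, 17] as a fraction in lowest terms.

Using pₖ = aₖpₖ₋₁ + pₖ₋₂ and qₖ = aₖqₖ₋₁ + qₖ₋₂:
  k=0: a=7, p=7, q=1
  k=1: a=19, p=134, q=19
  k=2: a=13, p=1749, q=248
  k=3: a=19, p=33365, q=4731
  k=4: a=2, p=68479, q=9710
  k=5: a=17, p=1197508, q=169801

1197508/169801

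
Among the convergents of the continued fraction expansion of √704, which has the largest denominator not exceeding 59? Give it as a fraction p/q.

398/15

√704 = [26; 1, 1, 7, 13, 7, 1, 1, 52, …] (period length 8).
Convergents:
  p_0/q_0 = 26/1
  p_1/q_1 = 27/1
  p_2/q_2 = 53/2
  p_3/q_3 = 398/15
  p_4/q_4 = 5227/197
q_3 = 15 ≤ 59 < 197 = q_4, so the answer is 398/15.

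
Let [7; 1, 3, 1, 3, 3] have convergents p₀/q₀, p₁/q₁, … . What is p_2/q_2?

31/4

Using pₖ = aₖpₖ₋₁ + pₖ₋₂, qₖ = aₖqₖ₋₁ + qₖ₋₂ (with p₋₁=1, p₋₂=0, q₋₁=0, q₋₂=1):
  k=0: a=7, p=7, q=1
  k=1: a=1, p=8, q=1
  k=2: a=3, p=31, q=4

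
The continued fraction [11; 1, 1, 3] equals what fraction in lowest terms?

81/7

Using pₖ = aₖpₖ₋₁ + pₖ₋₂ and qₖ = aₖqₖ₋₁ + qₖ₋₂:
  k=0: a=11, p=11, q=1
  k=1: a=1, p=12, q=1
  k=2: a=1, p=23, q=2
  k=3: a=3, p=81, q=7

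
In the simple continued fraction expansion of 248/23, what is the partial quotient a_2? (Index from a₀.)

248 = 10·23 + 18   →  a_0 = 10
23 = 1·18 + 5   →  a_1 = 1
18 = 3·5 + 3   →  a_2 = 3

3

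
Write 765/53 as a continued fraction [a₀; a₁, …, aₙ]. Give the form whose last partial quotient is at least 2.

[14; 2, 3, 3, 2]

765 = 14*53 + 23
53 = 2*23 + 7
23 = 3*7 + 2
7 = 3*2 + 1
2 = 2*1 + 0  (stop)
So 765/53 = [14; 2, 3, 3, 2].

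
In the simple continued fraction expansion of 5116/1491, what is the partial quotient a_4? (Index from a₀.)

5116 = 3·1491 + 643   →  a_0 = 3
1491 = 2·643 + 205   →  a_1 = 2
643 = 3·205 + 28   →  a_2 = 3
205 = 7·28 + 9   →  a_3 = 7
28 = 3·9 + 1   →  a_4 = 3

3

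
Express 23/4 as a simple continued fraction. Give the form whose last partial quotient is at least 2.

23 = 5·4 + 3
4 = 1·3 + 1
3 = 3·1 + 0  (stop)
So 23/4 = [5; 1, 3].

[5; 1, 3]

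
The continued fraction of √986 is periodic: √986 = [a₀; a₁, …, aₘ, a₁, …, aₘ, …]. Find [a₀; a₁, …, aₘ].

a₀ = ⌊√986⌋ = 31.
With m₀=0, d₀=1 and mₖ₊₁ = dₖaₖ − mₖ, dₖ₊₁ = (n − mₖ₊₁²)/dₖ, aₖ₊₁ = ⌊(a₀+mₖ₊₁)/dₖ₊₁⌋:
  k=1: m=31, d=25, a=2
  k=2: m=19, d=25, a=2
  k=3: m=31, d=1, a=62
d=1 and a=2a₀=62 at k=3, so the next step gives (m, d) = (31, 25) again — its k=1 value — and the period has length 3.

[31; 2, 2, 62]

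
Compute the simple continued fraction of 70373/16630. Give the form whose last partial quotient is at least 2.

70373 = 4·16630 + 3853
16630 = 4·3853 + 1218
3853 = 3·1218 + 199
1218 = 6·199 + 24
199 = 8·24 + 7
24 = 3·7 + 3
7 = 2·3 + 1
3 = 3·1 + 0  (stop)
So 70373/16630 = [4; 4, 3, 6, 8, 3, 2, 3].

[4; 4, 3, 6, 8, 3, 2, 3]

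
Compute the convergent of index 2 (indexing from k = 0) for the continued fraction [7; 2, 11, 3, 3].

Using pₖ = aₖpₖ₋₁ + pₖ₋₂, qₖ = aₖqₖ₋₁ + qₖ₋₂ (with p₋₁=1, p₋₂=0, q₋₁=0, q₋₂=1):
  k=0: a=7, p=7, q=1
  k=1: a=2, p=15, q=2
  k=2: a=11, p=172, q=23

172/23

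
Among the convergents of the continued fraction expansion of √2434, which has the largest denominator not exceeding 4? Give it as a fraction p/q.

148/3

√2434 = [49; 2, 1, 48, 1, 2, 98, …] (period length 6).
Convergents:
  p_0/q_0 = 49/1
  p_1/q_1 = 99/2
  p_2/q_2 = 148/3
  p_3/q_3 = 7203/146
q_2 = 3 ≤ 4 < 146 = q_3, so the answer is 148/3.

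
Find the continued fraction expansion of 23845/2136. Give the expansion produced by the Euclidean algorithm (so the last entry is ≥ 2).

[11; 6, 8, 3, 4, 3]

23845 = 11×2136 + 349
2136 = 6×349 + 42
349 = 8×42 + 13
42 = 3×13 + 3
13 = 4×3 + 1
3 = 3×1 + 0  (stop)
So 23845/2136 = [11; 6, 8, 3, 4, 3].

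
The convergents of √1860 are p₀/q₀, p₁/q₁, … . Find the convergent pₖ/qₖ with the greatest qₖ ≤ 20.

√1860 = [43; 7, 1, 4, 1, 7, 86, …] (period length 6).
Convergents:
  p_0/q_0 = 43/1
  p_1/q_1 = 302/7
  p_2/q_2 = 345/8
  p_3/q_3 = 1682/39
q_2 = 8 ≤ 20 < 39 = q_3, so the answer is 345/8.

345/8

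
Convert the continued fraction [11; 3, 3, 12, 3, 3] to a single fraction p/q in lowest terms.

14239/1260

Fold from the inside: start with 3/1.
  3 + 1/3 = 10/3
  12 + 3/10 = 123/10
  3 + 10/123 = 379/123
  3 + 123/379 = 1260/379
  11 + 379/1260 = 14239/1260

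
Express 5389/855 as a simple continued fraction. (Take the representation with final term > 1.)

5389 = 6*855 + 259
855 = 3*259 + 78
259 = 3*78 + 25
78 = 3*25 + 3
25 = 8*3 + 1
3 = 3*1 + 0  (stop)
So 5389/855 = [6; 3, 3, 3, 8, 3].

[6; 3, 3, 3, 8, 3]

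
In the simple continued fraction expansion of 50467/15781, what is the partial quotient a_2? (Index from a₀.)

19

50467 = 3·15781 + 3124   →  a_0 = 3
15781 = 5·3124 + 161   →  a_1 = 5
3124 = 19·161 + 65   →  a_2 = 19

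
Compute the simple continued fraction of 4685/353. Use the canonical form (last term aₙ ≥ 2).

4685 = 13*353 + 96
353 = 3*96 + 65
96 = 1*65 + 31
65 = 2*31 + 3
31 = 10*3 + 1
3 = 3*1 + 0  (stop)
So 4685/353 = [13; 3, 1, 2, 10, 3].

[13; 3, 1, 2, 10, 3]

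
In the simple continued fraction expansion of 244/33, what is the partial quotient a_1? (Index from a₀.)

2

244 = 7·33 + 13   →  a_0 = 7
33 = 2·13 + 7   →  a_1 = 2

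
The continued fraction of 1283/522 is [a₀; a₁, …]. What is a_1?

2

1283 = 2·522 + 239   →  a_0 = 2
522 = 2·239 + 44   →  a_1 = 2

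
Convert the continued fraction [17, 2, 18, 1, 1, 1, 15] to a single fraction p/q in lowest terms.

31494/1801

Using pₖ = aₖpₖ₋₁ + pₖ₋₂ and qₖ = aₖqₖ₋₁ + qₖ₋₂:
  k=0: a=17, p=17, q=1
  k=1: a=2, p=35, q=2
  k=2: a=18, p=647, q=37
  k=3: a=1, p=682, q=39
  k=4: a=1, p=1329, q=76
  k=5: a=1, p=2011, q=115
  k=6: a=15, p=31494, q=1801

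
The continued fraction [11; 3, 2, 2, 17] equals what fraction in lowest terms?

Fold from the inside: start with 17/1.
  2 + 1/17 = 35/17
  2 + 17/35 = 87/35
  3 + 35/87 = 296/87
  11 + 87/296 = 3343/296

3343/296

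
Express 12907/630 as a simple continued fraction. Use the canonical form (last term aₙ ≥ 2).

[20; 2, 19, 5, 3]

12907 = 20·630 + 307
630 = 2·307 + 16
307 = 19·16 + 3
16 = 5·3 + 1
3 = 3·1 + 0  (stop)
So 12907/630 = [20; 2, 19, 5, 3].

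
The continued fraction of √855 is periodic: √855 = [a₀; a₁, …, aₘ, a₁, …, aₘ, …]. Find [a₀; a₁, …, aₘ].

a₀ = ⌊√855⌋ = 29.
With m₀=0, d₀=1 and mₖ₊₁ = dₖaₖ − mₖ, dₖ₊₁ = (n − mₖ₊₁²)/dₖ, aₖ₊₁ = ⌊(a₀+mₖ₊₁)/dₖ₊₁⌋:
  k=1: m=29, d=14, a=4
  k=2: m=27, d=9, a=6
  k=3: m=27, d=14, a=4
  k=4: m=29, d=1, a=58
d=1 and a=2a₀=58 at k=4, so the next step gives (m, d) = (29, 14) again — its k=1 value — and the period has length 4.

[29; 4, 6, 4, 58]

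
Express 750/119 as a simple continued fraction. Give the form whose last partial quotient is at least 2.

[6; 3, 3, 3, 1, 2]

750 = 6×119 + 36
119 = 3×36 + 11
36 = 3×11 + 3
11 = 3×3 + 2
3 = 1×2 + 1
2 = 2×1 + 0  (stop)
So 750/119 = [6; 3, 3, 3, 1, 2].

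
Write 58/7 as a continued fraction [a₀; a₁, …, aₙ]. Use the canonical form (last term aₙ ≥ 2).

58 = 8*7 + 2
7 = 3*2 + 1
2 = 2*1 + 0  (stop)
So 58/7 = [8; 3, 2].

[8; 3, 2]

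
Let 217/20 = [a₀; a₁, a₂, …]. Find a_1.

217 = 10·20 + 17   →  a_0 = 10
20 = 1·17 + 3   →  a_1 = 1

1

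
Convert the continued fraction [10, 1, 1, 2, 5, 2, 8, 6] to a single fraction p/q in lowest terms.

Fold from the inside: start with 6/1.
  8 + 1/6 = 49/6
  2 + 6/49 = 104/49
  5 + 49/104 = 569/104
  2 + 104/569 = 1242/569
  1 + 569/1242 = 1811/1242
  1 + 1242/1811 = 3053/1811
  10 + 1811/3053 = 32341/3053

32341/3053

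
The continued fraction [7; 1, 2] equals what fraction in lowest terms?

Fold from the inside: start with 2/1.
  1 + 1/2 = 3/2
  7 + 2/3 = 23/3

23/3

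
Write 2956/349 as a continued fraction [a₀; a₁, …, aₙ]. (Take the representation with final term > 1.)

[8; 2, 7, 1, 4, 4]

2956 = 8×349 + 164
349 = 2×164 + 21
164 = 7×21 + 17
21 = 1×17 + 4
17 = 4×4 + 1
4 = 4×1 + 0  (stop)
So 2956/349 = [8; 2, 7, 1, 4, 4].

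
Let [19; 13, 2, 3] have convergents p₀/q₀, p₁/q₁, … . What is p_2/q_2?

Using pₖ = aₖpₖ₋₁ + pₖ₋₂, qₖ = aₖqₖ₋₁ + qₖ₋₂ (with p₋₁=1, p₋₂=0, q₋₁=0, q₋₂=1):
  k=0: a=19, p=19, q=1
  k=1: a=13, p=248, q=13
  k=2: a=2, p=515, q=27

515/27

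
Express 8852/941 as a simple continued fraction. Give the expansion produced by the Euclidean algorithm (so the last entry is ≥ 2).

8852 = 9·941 + 383
941 = 2·383 + 175
383 = 2·175 + 33
175 = 5·33 + 10
33 = 3·10 + 3
10 = 3·3 + 1
3 = 3·1 + 0  (stop)
So 8852/941 = [9; 2, 2, 5, 3, 3, 3].

[9; 2, 2, 5, 3, 3, 3]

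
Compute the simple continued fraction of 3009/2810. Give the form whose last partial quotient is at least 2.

[1; 14, 8, 3, 2, 3]

3009 = 1·2810 + 199
2810 = 14·199 + 24
199 = 8·24 + 7
24 = 3·7 + 3
7 = 2·3 + 1
3 = 3·1 + 0  (stop)
So 3009/2810 = [1; 14, 8, 3, 2, 3].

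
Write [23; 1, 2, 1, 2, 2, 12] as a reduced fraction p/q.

7665/323

Fold from the inside: start with 12/1.
  2 + 1/12 = 25/12
  2 + 12/25 = 62/25
  1 + 25/62 = 87/62
  2 + 62/87 = 236/87
  1 + 87/236 = 323/236
  23 + 236/323 = 7665/323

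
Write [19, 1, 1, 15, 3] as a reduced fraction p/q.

Using pₖ = aₖpₖ₋₁ + pₖ₋₂ and qₖ = aₖqₖ₋₁ + qₖ₋₂:
  k=0: a=19, p=19, q=1
  k=1: a=1, p=20, q=1
  k=2: a=1, p=39, q=2
  k=3: a=15, p=605, q=31
  k=4: a=3, p=1854, q=95

1854/95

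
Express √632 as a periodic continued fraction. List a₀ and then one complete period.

[25; 7, 6, 7, 50]

a₀ = ⌊√632⌋ = 25.
With m₀=0, d₀=1 and mₖ₊₁ = dₖaₖ − mₖ, dₖ₊₁ = (n − mₖ₊₁²)/dₖ, aₖ₊₁ = ⌊(a₀+mₖ₊₁)/dₖ₊₁⌋:
  k=1: m=25, d=7, a=7
  k=2: m=24, d=8, a=6
  k=3: m=24, d=7, a=7
  k=4: m=25, d=1, a=50
d=1 and a=2a₀=50 at k=4, so the next step gives (m, d) = (25, 7) again — its k=1 value — and the period has length 4.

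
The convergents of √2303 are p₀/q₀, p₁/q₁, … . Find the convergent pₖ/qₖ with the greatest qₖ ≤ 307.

√2303 = [47; 1, 94, …] (period length 2).
Convergents:
  p_0/q_0 = 47/1
  p_1/q_1 = 48/1
  p_2/q_2 = 4559/95
  p_3/q_3 = 4607/96
  p_4/q_4 = 437617/9119
q_3 = 96 ≤ 307 < 9119 = q_4, so the answer is 4607/96.

4607/96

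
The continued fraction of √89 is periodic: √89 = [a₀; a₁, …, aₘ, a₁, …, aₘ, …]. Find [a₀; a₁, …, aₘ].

[9; 2, 3, 3, 2, 18]

a₀ = ⌊√89⌋ = 9.
With m₀=0, d₀=1 and mₖ₊₁ = dₖaₖ − mₖ, dₖ₊₁ = (n − mₖ₊₁²)/dₖ, aₖ₊₁ = ⌊(a₀+mₖ₊₁)/dₖ₊₁⌋:
  k=1: m=9, d=8, a=2
  k=2: m=7, d=5, a=3
  k=3: m=8, d=5, a=3
  k=4: m=7, d=8, a=2
  k=5: m=9, d=1, a=18
d=1 and a=2a₀=18 at k=5, so the next step gives (m, d) = (9, 8) again — its k=1 value — and the period has length 5.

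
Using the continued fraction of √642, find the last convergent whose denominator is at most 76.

1875/74

√642 = [25; 2, 1, 24, 1, 2, 50, …] (period length 6).
Convergents:
  p_0/q_0 = 25/1
  p_1/q_1 = 51/2
  p_2/q_2 = 76/3
  p_3/q_3 = 1875/74
  p_4/q_4 = 1951/77
q_3 = 74 ≤ 76 < 77 = q_4, so the answer is 1875/74.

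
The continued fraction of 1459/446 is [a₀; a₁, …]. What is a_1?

1459 = 3·446 + 121   →  a_0 = 3
446 = 3·121 + 83   →  a_1 = 3

3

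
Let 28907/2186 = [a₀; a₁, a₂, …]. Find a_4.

1

28907 = 13·2186 + 489   →  a_0 = 13
2186 = 4·489 + 230   →  a_1 = 4
489 = 2·230 + 29   →  a_2 = 2
230 = 7·29 + 27   →  a_3 = 7
29 = 1·27 + 2   →  a_4 = 1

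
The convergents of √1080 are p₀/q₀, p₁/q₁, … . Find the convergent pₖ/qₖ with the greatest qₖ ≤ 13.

230/7

√1080 = [32; 1, 6, 3, 6, 1, 64, …] (period length 6).
Convergents:
  p_0/q_0 = 32/1
  p_1/q_1 = 33/1
  p_2/q_2 = 230/7
  p_3/q_3 = 723/22
q_2 = 7 ≤ 13 < 22 = q_3, so the answer is 230/7.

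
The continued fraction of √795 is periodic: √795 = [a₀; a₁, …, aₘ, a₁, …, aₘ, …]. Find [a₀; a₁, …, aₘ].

a₀ = ⌊√795⌋ = 28.
With m₀=0, d₀=1 and mₖ₊₁ = dₖaₖ − mₖ, dₖ₊₁ = (n − mₖ₊₁²)/dₖ, aₖ₊₁ = ⌊(a₀+mₖ₊₁)/dₖ₊₁⌋:
  k=1: m=28, d=11, a=5
  k=2: m=27, d=6, a=9
  k=3: m=27, d=11, a=5
  k=4: m=28, d=1, a=56
d=1 and a=2a₀=56 at k=4, so the next step gives (m, d) = (28, 11) again — its k=1 value — and the period has length 4.

[28; 5, 9, 5, 56]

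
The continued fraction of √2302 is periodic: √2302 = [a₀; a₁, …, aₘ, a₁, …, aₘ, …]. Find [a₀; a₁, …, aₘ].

a₀ = ⌊√2302⌋ = 47.
With m₀=0, d₀=1 and mₖ₊₁ = dₖaₖ − mₖ, dₖ₊₁ = (n − mₖ₊₁²)/dₖ, aₖ₊₁ = ⌊(a₀+mₖ₊₁)/dₖ₊₁⌋:
  k=1: m=47, d=93, a=1
  k=2: m=46, d=2, a=46
  k=3: m=46, d=93, a=1
  k=4: m=47, d=1, a=94
d=1 and a=2a₀=94 at k=4, so the next step gives (m, d) = (47, 93) again — its k=1 value — and the period has length 4.

[47; 1, 46, 1, 94]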